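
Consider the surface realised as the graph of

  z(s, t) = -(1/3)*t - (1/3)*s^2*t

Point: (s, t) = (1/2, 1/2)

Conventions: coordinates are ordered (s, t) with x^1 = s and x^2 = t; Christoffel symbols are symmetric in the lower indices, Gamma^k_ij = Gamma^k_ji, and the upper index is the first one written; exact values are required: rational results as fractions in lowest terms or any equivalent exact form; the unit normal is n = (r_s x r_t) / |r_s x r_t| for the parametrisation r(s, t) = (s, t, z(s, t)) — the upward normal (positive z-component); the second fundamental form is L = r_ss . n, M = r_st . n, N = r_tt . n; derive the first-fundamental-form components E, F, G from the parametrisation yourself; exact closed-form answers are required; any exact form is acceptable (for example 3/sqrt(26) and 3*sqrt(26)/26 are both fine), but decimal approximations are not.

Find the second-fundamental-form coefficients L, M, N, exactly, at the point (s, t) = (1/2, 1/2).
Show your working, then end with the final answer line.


z_s = -1/6, z_t = -5/12, z_ss = -1/3, z_st = -1/3, z_tt = 0
E = 37/36, F = 5/72, G = 169/144; answer radicand W^2 = 173/144
unnormalised second-form numerators: l = -1/3, m = -1/3, n = 0; L = l/sqrt(173/144), and similarly M = m/sqrt(W^2), N = n/sqrt(W^2)

Answer: L = -4*sqrt(173)/173, M = -4*sqrt(173)/173, N = 0


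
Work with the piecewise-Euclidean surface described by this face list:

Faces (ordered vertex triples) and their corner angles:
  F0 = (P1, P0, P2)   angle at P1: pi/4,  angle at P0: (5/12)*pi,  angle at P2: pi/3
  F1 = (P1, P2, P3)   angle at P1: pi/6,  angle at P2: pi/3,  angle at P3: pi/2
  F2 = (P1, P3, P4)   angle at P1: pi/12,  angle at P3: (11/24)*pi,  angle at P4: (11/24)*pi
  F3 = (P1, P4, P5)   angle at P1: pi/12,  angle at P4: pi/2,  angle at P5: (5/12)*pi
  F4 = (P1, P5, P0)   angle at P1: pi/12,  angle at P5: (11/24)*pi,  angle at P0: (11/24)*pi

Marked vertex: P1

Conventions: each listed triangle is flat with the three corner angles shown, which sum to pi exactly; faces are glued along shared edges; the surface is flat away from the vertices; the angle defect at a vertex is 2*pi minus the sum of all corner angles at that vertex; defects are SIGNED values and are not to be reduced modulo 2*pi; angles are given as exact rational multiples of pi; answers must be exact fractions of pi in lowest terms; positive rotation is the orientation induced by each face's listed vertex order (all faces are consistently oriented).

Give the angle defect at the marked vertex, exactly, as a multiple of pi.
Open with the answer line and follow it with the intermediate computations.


Answer: defect(P1) = (4/3)*pi

Sum of corner angles at P1: (2/3)*pi
defect = 2*pi - (2/3)*pi


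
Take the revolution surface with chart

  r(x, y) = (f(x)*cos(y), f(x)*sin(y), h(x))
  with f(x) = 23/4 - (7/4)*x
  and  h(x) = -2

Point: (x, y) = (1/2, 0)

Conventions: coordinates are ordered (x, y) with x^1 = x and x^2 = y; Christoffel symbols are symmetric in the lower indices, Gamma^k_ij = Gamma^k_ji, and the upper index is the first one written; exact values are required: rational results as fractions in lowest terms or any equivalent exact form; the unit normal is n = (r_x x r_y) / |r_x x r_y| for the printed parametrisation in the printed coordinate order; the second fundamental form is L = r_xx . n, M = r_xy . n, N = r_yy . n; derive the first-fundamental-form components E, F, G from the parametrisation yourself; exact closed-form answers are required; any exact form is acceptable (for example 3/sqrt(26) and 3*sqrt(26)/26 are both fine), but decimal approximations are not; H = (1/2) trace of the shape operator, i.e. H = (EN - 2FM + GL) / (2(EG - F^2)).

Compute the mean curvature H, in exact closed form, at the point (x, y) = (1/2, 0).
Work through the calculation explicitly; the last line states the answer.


f = 39/8, f' = -7/4, f'' = 0, h' = 0, h'' = 0
E = 49/16, F = 0, G = 1521/64; answer radicand W^2 = 49/16
unnormalised second-form numerators: l = 0, m = 0, n = 0; L = l/sqrt(49/16), and similarly M = m/sqrt(W^2), N = n/sqrt(W^2)
H = (E*n - 2*F*m + G*l) / (2*(EG - F^2)*sqrt(W^2)); E*n - 2*F*m + G*l = 0, EG - F^2 = 74529/1024, so H = (0)/sqrt(49/16)

Answer: H = 0


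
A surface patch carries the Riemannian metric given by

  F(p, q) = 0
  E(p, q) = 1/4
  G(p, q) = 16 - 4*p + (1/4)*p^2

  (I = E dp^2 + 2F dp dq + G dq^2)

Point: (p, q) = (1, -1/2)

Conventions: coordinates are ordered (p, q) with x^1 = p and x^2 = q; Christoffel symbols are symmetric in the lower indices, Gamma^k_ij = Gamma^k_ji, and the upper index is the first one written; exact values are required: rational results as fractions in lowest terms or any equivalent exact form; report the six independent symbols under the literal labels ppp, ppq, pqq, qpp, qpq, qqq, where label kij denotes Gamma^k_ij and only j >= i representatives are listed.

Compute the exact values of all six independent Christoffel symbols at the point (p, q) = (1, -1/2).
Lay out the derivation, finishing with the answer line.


E = 1/4, F = 0, G = 49/4 at the point
E_p = 0, E_q = 0, F_p = 0, F_q = 0, G_p = -7/2, G_q = 0
EG - F^2 = 49/16;  g^inv = (16/49) * [[49/4, 0], [0, 1/4]]
first-kind symbols [ij,l] = (1/2)(d_i g_jl + d_j g_il - d_l g_ij): [pp,p] = E_p/2 = 0, [pp,q] = F_p - E_q/2 = 0, [pq,p] = E_q/2 = 0, [pq,q] = G_p/2 = -7/4, [qq,p] = F_q - G_p/2 = 7/4, [qq,q] = G_q/2 = 0
Gamma^p_ij = (G*[ij,p] - F*[ij,q])/(EG - F^2), Gamma^q_ij = (E*[ij,q] - F*[ij,p])/(EG - F^2)

Answer: Gamma_ppp = 0, Gamma_ppq = 0, Gamma_pqq = 7, Gamma_qpp = 0, Gamma_qpq = -1/7, Gamma_qqq = 0


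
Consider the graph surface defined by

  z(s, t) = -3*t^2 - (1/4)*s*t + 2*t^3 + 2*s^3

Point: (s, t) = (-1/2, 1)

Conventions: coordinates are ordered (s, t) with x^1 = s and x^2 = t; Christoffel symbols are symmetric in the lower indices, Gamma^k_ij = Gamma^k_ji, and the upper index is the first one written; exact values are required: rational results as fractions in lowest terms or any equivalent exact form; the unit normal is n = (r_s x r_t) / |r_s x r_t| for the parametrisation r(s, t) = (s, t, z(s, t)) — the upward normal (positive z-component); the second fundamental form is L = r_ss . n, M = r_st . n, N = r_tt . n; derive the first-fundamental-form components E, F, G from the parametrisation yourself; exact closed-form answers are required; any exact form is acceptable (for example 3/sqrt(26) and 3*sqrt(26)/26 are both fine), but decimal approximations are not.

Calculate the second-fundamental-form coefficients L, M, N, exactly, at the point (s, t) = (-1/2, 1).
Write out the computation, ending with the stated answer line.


z_s = 5/4, z_t = 1/8, z_ss = -6, z_st = -1/4, z_tt = 6
E = 41/16, F = 5/32, G = 65/64; answer radicand W^2 = 165/64
unnormalised second-form numerators: l = -6, m = -1/4, n = 6; L = l/sqrt(165/64), and similarly M = m/sqrt(W^2), N = n/sqrt(W^2)

Answer: L = -16*sqrt(165)/55, M = -2*sqrt(165)/165, N = 16*sqrt(165)/55


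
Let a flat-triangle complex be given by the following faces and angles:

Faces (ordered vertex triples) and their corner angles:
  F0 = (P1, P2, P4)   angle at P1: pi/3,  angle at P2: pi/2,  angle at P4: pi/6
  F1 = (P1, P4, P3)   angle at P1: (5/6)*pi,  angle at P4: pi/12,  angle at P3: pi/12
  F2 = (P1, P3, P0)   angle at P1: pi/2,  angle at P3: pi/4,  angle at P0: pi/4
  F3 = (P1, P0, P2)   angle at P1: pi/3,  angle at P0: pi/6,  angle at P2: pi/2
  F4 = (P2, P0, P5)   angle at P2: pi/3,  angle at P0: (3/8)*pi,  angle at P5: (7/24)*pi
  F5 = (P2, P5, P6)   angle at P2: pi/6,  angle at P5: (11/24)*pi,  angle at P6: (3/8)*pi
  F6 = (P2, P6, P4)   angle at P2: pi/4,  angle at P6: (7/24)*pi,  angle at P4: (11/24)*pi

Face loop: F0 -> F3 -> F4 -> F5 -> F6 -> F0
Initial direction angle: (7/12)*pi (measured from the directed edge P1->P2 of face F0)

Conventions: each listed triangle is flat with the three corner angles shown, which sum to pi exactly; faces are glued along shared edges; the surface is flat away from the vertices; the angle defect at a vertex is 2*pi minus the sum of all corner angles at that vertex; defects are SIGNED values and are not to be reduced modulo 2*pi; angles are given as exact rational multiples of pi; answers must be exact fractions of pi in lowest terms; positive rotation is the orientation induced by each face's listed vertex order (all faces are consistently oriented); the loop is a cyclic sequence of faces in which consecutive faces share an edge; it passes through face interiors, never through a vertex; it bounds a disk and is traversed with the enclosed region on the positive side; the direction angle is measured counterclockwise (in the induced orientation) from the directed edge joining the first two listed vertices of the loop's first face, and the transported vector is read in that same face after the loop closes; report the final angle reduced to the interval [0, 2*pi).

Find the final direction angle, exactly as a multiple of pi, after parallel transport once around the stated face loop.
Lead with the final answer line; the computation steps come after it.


Answer: final direction angle = (5/6)*pi

enclosed vertex P2: corner angles sum to (7/4)*pi, defect = 2*pi - (7/4)*pi = pi/4
holonomy = initial angle + sum of enclosed defects (mod 2*pi), positive in the induced orientation
final angle = (7/12)*pi + pi/4 = (5/6)*pi (mod 2*pi)


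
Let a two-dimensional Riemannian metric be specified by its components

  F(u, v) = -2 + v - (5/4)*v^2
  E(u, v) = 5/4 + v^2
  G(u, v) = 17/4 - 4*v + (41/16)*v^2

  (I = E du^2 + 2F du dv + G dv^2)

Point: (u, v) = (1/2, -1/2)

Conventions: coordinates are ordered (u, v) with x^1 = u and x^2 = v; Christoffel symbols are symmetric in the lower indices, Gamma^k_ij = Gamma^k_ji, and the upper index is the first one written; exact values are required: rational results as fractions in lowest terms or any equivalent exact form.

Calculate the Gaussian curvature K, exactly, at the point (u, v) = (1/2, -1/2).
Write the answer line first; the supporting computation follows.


Answer: K = -10240/42849

E = 3/2, F = -45/16, G = 441/64, EG - F^2 = 621/256 at the point
E_u = 0, E_v = -1, F_u = 0, F_v = 9/4, G_u = 0, G_v = -105/16
E_vv = 2, F_uv = 0, G_uu = 0
By Brioschi, K is (det M1 - det M2) divided by (EG - F^2) squared.
M1 = [[-E_vv/2 + F_uv - G_uu/2, E_u/2, F_u - E_v/2], [F_v - G_u/2, E, F], [G_v/2, F, G]] = [[-1, 0, 1/2], [9/4, 3/2, -45/16], [-105/32, -45/16, 441/64]]; det M1 = -801/256
M2 = [[0, E_v/2, G_u/2], [E_v/2, E, F], [G_u/2, F, G]] = [[0, -1/2, 0], [-1/2, 3/2, -45/16], [0, -45/16, 441/64]]; det M2 = -441/256
det M1 - det M2 = -45/32; K = -45/32 / (621/256)^2 = -10240/42849


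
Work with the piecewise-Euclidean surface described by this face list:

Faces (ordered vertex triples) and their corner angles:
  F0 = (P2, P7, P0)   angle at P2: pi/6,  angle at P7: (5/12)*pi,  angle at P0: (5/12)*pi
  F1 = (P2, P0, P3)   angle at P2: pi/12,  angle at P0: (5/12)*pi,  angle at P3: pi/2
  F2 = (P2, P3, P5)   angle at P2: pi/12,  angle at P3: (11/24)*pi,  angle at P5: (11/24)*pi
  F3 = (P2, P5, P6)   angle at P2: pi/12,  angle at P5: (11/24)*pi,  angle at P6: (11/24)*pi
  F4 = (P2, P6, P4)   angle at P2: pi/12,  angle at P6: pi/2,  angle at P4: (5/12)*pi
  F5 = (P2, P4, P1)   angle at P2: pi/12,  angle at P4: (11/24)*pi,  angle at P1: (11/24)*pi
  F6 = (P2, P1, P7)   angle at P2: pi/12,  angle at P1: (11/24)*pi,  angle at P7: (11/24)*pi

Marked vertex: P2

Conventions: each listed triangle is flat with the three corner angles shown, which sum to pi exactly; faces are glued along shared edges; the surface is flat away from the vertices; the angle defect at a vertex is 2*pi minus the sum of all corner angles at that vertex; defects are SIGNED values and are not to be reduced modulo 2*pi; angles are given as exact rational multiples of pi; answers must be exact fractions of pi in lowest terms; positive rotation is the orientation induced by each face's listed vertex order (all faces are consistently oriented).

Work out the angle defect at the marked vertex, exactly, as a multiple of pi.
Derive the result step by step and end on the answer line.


Sum of corner angles at P2: (2/3)*pi
defect = 2*pi - (2/3)*pi

Answer: defect(P2) = (4/3)*pi


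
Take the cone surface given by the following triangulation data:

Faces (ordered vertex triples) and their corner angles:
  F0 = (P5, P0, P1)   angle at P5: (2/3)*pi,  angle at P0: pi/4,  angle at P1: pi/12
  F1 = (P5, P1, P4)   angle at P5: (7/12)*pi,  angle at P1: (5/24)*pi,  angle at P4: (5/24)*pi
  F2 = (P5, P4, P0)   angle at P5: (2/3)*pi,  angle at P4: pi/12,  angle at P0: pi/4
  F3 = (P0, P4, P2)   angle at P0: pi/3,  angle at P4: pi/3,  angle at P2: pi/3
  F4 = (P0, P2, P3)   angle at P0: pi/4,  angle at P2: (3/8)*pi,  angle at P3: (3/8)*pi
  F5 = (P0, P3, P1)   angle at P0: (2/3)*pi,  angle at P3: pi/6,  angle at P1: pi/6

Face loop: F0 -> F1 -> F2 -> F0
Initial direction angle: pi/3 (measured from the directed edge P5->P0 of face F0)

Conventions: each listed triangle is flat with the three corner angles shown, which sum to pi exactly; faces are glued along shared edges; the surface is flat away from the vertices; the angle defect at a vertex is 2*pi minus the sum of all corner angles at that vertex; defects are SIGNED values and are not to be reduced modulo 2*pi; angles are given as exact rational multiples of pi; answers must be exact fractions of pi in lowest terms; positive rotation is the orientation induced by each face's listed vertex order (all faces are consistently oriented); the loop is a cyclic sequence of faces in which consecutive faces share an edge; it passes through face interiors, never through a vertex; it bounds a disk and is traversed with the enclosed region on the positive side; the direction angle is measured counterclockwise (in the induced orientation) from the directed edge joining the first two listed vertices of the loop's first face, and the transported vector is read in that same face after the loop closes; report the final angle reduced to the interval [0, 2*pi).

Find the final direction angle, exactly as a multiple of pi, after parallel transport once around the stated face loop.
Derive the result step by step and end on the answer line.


enclosed vertex P5: corner angles sum to (23/12)*pi, defect = 2*pi - (23/12)*pi = pi/12
by Gauss-Bonnet the loop rotates the vector by the enclosed defect sum (positive orientation, mod 2*pi)
final angle = pi/3 + pi/12 = (5/12)*pi (mod 2*pi)

Answer: final direction angle = (5/12)*pi


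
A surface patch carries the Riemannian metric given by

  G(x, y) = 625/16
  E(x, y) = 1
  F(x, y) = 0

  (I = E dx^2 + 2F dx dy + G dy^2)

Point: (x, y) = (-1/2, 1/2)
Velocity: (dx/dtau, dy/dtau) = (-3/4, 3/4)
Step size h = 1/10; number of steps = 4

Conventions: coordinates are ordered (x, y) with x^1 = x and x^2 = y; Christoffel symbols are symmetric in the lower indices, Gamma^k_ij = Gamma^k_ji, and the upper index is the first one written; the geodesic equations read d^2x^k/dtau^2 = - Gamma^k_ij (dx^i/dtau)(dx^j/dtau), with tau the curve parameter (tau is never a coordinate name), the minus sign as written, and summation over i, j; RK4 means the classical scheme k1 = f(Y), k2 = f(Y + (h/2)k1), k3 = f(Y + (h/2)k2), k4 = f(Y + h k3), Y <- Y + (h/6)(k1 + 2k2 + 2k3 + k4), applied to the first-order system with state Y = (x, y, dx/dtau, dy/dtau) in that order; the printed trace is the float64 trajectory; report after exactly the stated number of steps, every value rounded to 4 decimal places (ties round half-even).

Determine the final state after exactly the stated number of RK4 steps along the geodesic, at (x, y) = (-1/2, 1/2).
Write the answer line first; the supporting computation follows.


Answer: x = -0.8000, y = 0.8000, dx/dtau = -0.7500, dy/dtau = 0.7500

f(Y) = (dx/dtau, dy/dtau, -Gamma^x_ij Y'^i Y'^j, -Gamma^y_ij Y'^i Y'^j) with the Gammas evaluated at the stage position; h = 0.100000; intermediate values shown to 6 dp
step 0: x = -0.5000, y = 0.5000, dx/dtau = -0.7500, dy/dtau = 0.7500
step 1:
  k1: at (x, y) = (-0.500000, 0.500000), (dx/dtau, dy/dtau) = (-0.750000, 0.750000); Gamma_xxx = 0.000000, Gamma_xxy = 0.000000, Gamma_xyy = 0.000000, Gamma_yxx = 0.000000, Gamma_yxy = 0.000000, Gamma_yyy = 0.000000; k1 = (-0.750000, 0.750000, 0.000000, 0.000000)
  k2: at (x, y) = (-0.537500, 0.537500), (dx/dtau, dy/dtau) = (-0.750000, 0.750000); Gamma_xxx = 0.000000, Gamma_xxy = 0.000000, Gamma_xyy = 0.000000, Gamma_yxx = 0.000000, Gamma_yxy = 0.000000, Gamma_yyy = 0.000000; k2 = (-0.750000, 0.750000, 0.000000, 0.000000)
  k3: at (x, y) = (-0.537500, 0.537500), (dx/dtau, dy/dtau) = (-0.750000, 0.750000); Gamma_xxx = 0.000000, Gamma_xxy = 0.000000, Gamma_xyy = 0.000000, Gamma_yxx = 0.000000, Gamma_yxy = 0.000000, Gamma_yyy = 0.000000; k3 = (-0.750000, 0.750000, 0.000000, 0.000000)
  k4: at (x, y) = (-0.575000, 0.575000), (dx/dtau, dy/dtau) = (-0.750000, 0.750000); Gamma_xxx = 0.000000, Gamma_xxy = 0.000000, Gamma_xyy = 0.000000, Gamma_yxx = 0.000000, Gamma_yxy = 0.000000, Gamma_yyy = 0.000000; k4 = (-0.750000, 0.750000, 0.000000, 0.000000)
  Y <- Y + (h/6)(k1 + 2k2 + 2k3 + k4): x = -0.5750, y = 0.5750, dx/dtau = -0.7500, dy/dtau = 0.7500
step 2:
  k1: at (x, y) = (-0.575000, 0.575000), (dx/dtau, dy/dtau) = (-0.750000, 0.750000); Gamma_xxx = 0.000000, Gamma_xxy = 0.000000, Gamma_xyy = 0.000000, Gamma_yxx = 0.000000, Gamma_yxy = 0.000000, Gamma_yyy = 0.000000; k1 = (-0.750000, 0.750000, 0.000000, 0.000000)
  k2: at (x, y) = (-0.612500, 0.612500), (dx/dtau, dy/dtau) = (-0.750000, 0.750000); Gamma_xxx = 0.000000, Gamma_xxy = 0.000000, Gamma_xyy = 0.000000, Gamma_yxx = 0.000000, Gamma_yxy = 0.000000, Gamma_yyy = 0.000000; k2 = (-0.750000, 0.750000, 0.000000, 0.000000)
  k3: at (x, y) = (-0.612500, 0.612500), (dx/dtau, dy/dtau) = (-0.750000, 0.750000); Gamma_xxx = 0.000000, Gamma_xxy = 0.000000, Gamma_xyy = 0.000000, Gamma_yxx = 0.000000, Gamma_yxy = 0.000000, Gamma_yyy = 0.000000; k3 = (-0.750000, 0.750000, 0.000000, 0.000000)
  k4: at (x, y) = (-0.650000, 0.650000), (dx/dtau, dy/dtau) = (-0.750000, 0.750000); Gamma_xxx = 0.000000, Gamma_xxy = 0.000000, Gamma_xyy = 0.000000, Gamma_yxx = 0.000000, Gamma_yxy = 0.000000, Gamma_yyy = 0.000000; k4 = (-0.750000, 0.750000, 0.000000, 0.000000)
  Y <- Y + (h/6)(k1 + 2k2 + 2k3 + k4): x = -0.6500, y = 0.6500, dx/dtau = -0.7500, dy/dtau = 0.7500
step 3:
  k1: at (x, y) = (-0.650000, 0.650000), (dx/dtau, dy/dtau) = (-0.750000, 0.750000); Gamma_xxx = 0.000000, Gamma_xxy = 0.000000, Gamma_xyy = 0.000000, Gamma_yxx = 0.000000, Gamma_yxy = 0.000000, Gamma_yyy = 0.000000; k1 = (-0.750000, 0.750000, 0.000000, 0.000000)
  k2: at (x, y) = (-0.687500, 0.687500), (dx/dtau, dy/dtau) = (-0.750000, 0.750000); Gamma_xxx = 0.000000, Gamma_xxy = 0.000000, Gamma_xyy = 0.000000, Gamma_yxx = 0.000000, Gamma_yxy = 0.000000, Gamma_yyy = 0.000000; k2 = (-0.750000, 0.750000, 0.000000, 0.000000)
  k3: at (x, y) = (-0.687500, 0.687500), (dx/dtau, dy/dtau) = (-0.750000, 0.750000); Gamma_xxx = 0.000000, Gamma_xxy = 0.000000, Gamma_xyy = 0.000000, Gamma_yxx = 0.000000, Gamma_yxy = 0.000000, Gamma_yyy = 0.000000; k3 = (-0.750000, 0.750000, 0.000000, 0.000000)
  k4: at (x, y) = (-0.725000, 0.725000), (dx/dtau, dy/dtau) = (-0.750000, 0.750000); Gamma_xxx = 0.000000, Gamma_xxy = 0.000000, Gamma_xyy = 0.000000, Gamma_yxx = 0.000000, Gamma_yxy = 0.000000, Gamma_yyy = 0.000000; k4 = (-0.750000, 0.750000, 0.000000, 0.000000)
  Y <- Y + (h/6)(k1 + 2k2 + 2k3 + k4): x = -0.7250, y = 0.7250, dx/dtau = -0.7500, dy/dtau = 0.7500
step 4:
  k1: at (x, y) = (-0.725000, 0.725000), (dx/dtau, dy/dtau) = (-0.750000, 0.750000); Gamma_xxx = 0.000000, Gamma_xxy = 0.000000, Gamma_xyy = 0.000000, Gamma_yxx = 0.000000, Gamma_yxy = 0.000000, Gamma_yyy = 0.000000; k1 = (-0.750000, 0.750000, 0.000000, 0.000000)
  k2: at (x, y) = (-0.762500, 0.762500), (dx/dtau, dy/dtau) = (-0.750000, 0.750000); Gamma_xxx = 0.000000, Gamma_xxy = 0.000000, Gamma_xyy = 0.000000, Gamma_yxx = 0.000000, Gamma_yxy = 0.000000, Gamma_yyy = 0.000000; k2 = (-0.750000, 0.750000, 0.000000, 0.000000)
  k3: at (x, y) = (-0.762500, 0.762500), (dx/dtau, dy/dtau) = (-0.750000, 0.750000); Gamma_xxx = 0.000000, Gamma_xxy = 0.000000, Gamma_xyy = 0.000000, Gamma_yxx = 0.000000, Gamma_yxy = 0.000000, Gamma_yyy = 0.000000; k3 = (-0.750000, 0.750000, 0.000000, 0.000000)
  k4: at (x, y) = (-0.800000, 0.800000), (dx/dtau, dy/dtau) = (-0.750000, 0.750000); Gamma_xxx = 0.000000, Gamma_xxy = 0.000000, Gamma_xyy = 0.000000, Gamma_yxx = 0.000000, Gamma_yxy = 0.000000, Gamma_yyy = 0.000000; k4 = (-0.750000, 0.750000, 0.000000, 0.000000)
  Y <- Y + (h/6)(k1 + 2k2 + 2k3 + k4): x = -0.8000, y = 0.8000, dx/dtau = -0.7500, dy/dtau = 0.7500


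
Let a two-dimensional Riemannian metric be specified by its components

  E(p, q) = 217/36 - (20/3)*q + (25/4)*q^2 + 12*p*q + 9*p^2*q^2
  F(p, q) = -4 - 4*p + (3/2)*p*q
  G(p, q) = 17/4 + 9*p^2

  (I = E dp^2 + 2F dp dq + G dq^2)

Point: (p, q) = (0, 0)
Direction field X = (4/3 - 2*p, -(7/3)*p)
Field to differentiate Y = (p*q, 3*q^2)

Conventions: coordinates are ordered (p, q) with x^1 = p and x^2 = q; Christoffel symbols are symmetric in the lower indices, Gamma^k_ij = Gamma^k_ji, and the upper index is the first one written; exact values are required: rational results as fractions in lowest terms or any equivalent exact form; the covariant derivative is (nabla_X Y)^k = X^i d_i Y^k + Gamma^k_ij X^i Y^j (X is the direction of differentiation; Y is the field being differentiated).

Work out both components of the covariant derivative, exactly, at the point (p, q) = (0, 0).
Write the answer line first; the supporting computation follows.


Answer: (nabla_X Y)^p = 0, (nabla_X Y)^q = 0

E = 217/36, F = -4, G = 17/4 at the point
E_p = 0, E_q = -20/3, F_p = -4, F_q = 0, G_p = 0, G_q = 0
EG - F^2 = 1385/144;  g^inv = (144/1385) * [[17/4, 4], [4, 217/36]]
first-kind symbols [ij,l] = (1/2)(d_i g_jl + d_j g_il - d_l g_ij): [pp,p] = E_p/2 = 0, [pp,q] = F_p - E_q/2 = -2/3, [pq,p] = E_q/2 = -10/3, [pq,q] = G_p/2 = 0, [qq,p] = F_q - G_p/2 = 0, [qq,q] = G_q/2 = 0
Gamma^p_ij = (G*[ij,p] - F*[ij,q])/(EG - F^2), Gamma^q_ij = (E*[ij,q] - F*[ij,p])/(EG - F^2)
Gamma_ppp = -384/1385, Gamma_ppq = -408/277, Gamma_pqq = 0, Gamma_qpp = -1736/4155, Gamma_qpq = -384/277, Gamma_qqq = 0
X = (4/3, 0), Y = (0, 0) at the point


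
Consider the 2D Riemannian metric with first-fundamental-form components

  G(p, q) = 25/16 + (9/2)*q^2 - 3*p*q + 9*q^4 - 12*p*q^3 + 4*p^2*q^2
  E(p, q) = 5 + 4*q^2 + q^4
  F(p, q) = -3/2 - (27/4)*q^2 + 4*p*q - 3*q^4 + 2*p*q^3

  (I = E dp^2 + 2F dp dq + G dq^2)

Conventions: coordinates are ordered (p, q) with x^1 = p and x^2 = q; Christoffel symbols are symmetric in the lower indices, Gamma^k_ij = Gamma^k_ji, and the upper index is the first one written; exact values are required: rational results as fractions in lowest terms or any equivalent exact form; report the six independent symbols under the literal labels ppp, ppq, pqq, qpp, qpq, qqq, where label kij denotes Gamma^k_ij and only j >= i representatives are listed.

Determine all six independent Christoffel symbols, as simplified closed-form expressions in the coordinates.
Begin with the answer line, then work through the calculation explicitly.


Answer: Gamma_ppp = 0, Gamma_ppq = (32*q^3 + 64*q)/(64*p^2*q^2 - 192*p*q^3 - 48*p*q + 160*q^4 + 136*q^2 + 89), Gamma_pqq = (32*p*q^2 + 64*p - 96*q^3 - 192*q)/(64*p^2*q^2 - 192*p*q^3 - 48*p*q + 160*q^4 + 136*q^2 + 89), Gamma_qpp = 0, Gamma_qpq = (64*p*q^2 - 96*q^3 - 24*q)/(64*p^2*q^2 - 192*p*q^3 - 48*p*q + 160*q^4 + 136*q^2 + 89), Gamma_qqq = (64*p^2*q - 288*p*q^2 - 24*p + 288*q^3 + 72*q)/(64*p^2*q^2 - 192*p*q^3 - 48*p*q + 160*q^4 + 136*q^2 + 89)

E = 5 + 4*q^2 + q^4; F = -3/2 - (27/4)*q^2 + 4*p*q - 3*q^4 + 2*p*q^3; G = 25/16 + (9/2)*q^2 - 3*p*q + 9*q^4 - 12*p*q^3 + 4*p^2*q^2
Gamma^k_ij = (1/2) g^{kl} (d_i g_jl + d_j g_il - d_l g_ij), with g^inv = (1/(EG-F^2)) [[G, -F], [-F, E]]
first partials: E_p = 0, E_q = 8*q + 4*q^3, F_p = 4*q + 2*q^3, F_q = -(27/2)*q + 4*p - 12*q^3 + 6*p*q^2, G_p = -3*q - 12*q^3 + 8*p*q^2, G_q = 9*q - 3*p + 36*q^3 - 36*p*q^2 + 8*p^2*q
D = EG - F^2 = 89/16 + (17/2)*q^2 - 3*p*q + 10*q^4 - 12*p*q^3 + 4*p^2*q^2
expanded: Gamma^p_pp = (G E_p - 2F F_p + F E_q)/(2D), Gamma^p_pq = (G E_q - F G_p)/(2D), Gamma^p_qq = (2G F_q - G G_p - F G_q)/(2D), Gamma^q_pp = (2E F_p - E E_q - F E_p)/(2D), Gamma^q_pq = (E G_p - F E_q)/(2D), Gamma^q_qq = (E G_q - 2F F_q + F G_p)/(2D); substitute and cancel common factors


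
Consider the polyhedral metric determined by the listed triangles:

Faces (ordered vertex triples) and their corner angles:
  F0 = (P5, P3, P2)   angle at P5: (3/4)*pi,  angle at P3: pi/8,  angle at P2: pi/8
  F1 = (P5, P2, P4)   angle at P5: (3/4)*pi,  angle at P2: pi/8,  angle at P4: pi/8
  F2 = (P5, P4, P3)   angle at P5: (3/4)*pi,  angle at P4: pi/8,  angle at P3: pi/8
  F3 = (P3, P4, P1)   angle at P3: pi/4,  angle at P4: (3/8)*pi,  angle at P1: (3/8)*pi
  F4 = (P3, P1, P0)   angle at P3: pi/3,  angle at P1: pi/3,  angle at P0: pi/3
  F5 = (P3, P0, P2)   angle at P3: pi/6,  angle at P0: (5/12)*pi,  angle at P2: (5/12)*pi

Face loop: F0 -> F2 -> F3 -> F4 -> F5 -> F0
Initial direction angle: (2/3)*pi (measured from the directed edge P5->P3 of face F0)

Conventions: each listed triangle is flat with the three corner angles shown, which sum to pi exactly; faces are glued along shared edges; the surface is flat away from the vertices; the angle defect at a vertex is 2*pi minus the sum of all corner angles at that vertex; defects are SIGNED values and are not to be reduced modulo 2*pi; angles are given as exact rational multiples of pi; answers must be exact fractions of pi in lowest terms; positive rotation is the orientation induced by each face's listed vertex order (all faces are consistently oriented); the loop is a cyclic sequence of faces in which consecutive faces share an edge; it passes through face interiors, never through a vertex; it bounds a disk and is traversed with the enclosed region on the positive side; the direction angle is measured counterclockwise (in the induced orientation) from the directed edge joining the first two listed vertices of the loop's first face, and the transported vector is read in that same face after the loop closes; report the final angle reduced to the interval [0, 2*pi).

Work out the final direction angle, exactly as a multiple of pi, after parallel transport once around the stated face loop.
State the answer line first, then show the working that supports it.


Answer: final direction angle = (5/3)*pi

enclosed vertex P3: corner angles sum to pi, defect = 2*pi - pi = pi
holonomy = initial angle + sum of enclosed defects (mod 2*pi), positive in the induced orientation
final angle = (2/3)*pi + pi = (5/3)*pi (mod 2*pi)


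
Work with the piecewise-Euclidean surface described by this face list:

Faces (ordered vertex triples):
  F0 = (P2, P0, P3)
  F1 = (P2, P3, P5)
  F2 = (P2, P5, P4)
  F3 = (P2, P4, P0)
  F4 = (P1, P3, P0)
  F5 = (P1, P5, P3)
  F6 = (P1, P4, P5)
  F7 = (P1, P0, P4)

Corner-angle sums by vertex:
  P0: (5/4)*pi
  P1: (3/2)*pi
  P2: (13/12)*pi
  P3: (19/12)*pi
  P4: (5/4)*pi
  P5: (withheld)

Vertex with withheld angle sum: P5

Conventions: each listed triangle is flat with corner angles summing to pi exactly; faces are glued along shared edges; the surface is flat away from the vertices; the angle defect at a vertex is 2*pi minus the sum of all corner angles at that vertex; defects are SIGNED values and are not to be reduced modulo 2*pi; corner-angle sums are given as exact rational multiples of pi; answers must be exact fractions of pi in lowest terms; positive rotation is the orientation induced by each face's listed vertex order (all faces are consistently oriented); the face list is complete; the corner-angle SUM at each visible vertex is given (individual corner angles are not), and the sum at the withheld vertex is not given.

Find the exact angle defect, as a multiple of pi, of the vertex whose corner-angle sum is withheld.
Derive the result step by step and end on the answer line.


V = 6, E = 12, F = 8; chi = V - E + F = 2
Gauss-Bonnet: total defect = 2*pi*chi = 4*pi; visible defects sum to (10/3)*pi

Answer: defect(P5) = (2/3)*pi


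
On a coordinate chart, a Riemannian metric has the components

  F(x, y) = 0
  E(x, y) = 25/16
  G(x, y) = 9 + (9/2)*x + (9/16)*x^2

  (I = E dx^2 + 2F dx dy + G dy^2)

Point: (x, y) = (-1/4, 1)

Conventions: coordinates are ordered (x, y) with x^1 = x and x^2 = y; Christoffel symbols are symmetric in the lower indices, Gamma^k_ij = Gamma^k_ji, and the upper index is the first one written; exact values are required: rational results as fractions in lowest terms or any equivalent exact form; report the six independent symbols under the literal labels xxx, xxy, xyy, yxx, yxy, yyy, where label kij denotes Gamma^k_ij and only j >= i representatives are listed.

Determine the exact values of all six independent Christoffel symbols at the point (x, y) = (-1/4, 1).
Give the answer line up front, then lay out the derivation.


Answer: Gamma_xxx = 0, Gamma_xxy = 0, Gamma_xyy = -27/20, Gamma_yxx = 0, Gamma_yxy = 4/15, Gamma_yyy = 0

E = 25/16, F = 0, G = 2025/256 at the point
E_x = 0, E_y = 0, F_x = 0, F_y = 0, G_x = 135/32, G_y = 0
EG - F^2 = 50625/4096;  g^inv = (4096/50625) * [[2025/256, 0], [0, 25/16]]
first-kind symbols [ij,l] = (1/2)(d_i g_jl + d_j g_il - d_l g_ij): [xx,x] = E_x/2 = 0, [xx,y] = F_x - E_y/2 = 0, [xy,x] = E_y/2 = 0, [xy,y] = G_x/2 = 135/64, [yy,x] = F_y - G_x/2 = -135/64, [yy,y] = G_y/2 = 0
Gamma^x_ij = (G*[ij,x] - F*[ij,y])/(EG - F^2), Gamma^y_ij = (E*[ij,y] - F*[ij,x])/(EG - F^2)


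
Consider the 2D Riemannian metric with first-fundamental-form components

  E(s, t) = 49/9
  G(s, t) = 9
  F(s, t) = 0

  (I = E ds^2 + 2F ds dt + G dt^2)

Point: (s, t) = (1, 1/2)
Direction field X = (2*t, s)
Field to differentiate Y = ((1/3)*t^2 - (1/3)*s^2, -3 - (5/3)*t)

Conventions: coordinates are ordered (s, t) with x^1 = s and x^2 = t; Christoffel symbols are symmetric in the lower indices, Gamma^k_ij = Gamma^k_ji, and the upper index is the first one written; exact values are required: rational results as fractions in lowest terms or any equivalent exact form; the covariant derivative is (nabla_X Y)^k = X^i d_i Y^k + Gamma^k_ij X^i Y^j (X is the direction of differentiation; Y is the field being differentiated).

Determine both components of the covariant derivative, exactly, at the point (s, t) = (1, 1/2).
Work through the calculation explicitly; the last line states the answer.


E = 49/9, F = 0, G = 9 at the point
E_s = 0, E_t = 0, F_s = 0, F_t = 0, G_s = 0, G_t = 0
EG - F^2 = 49;  g^inv = (1/49) * [[9, 0], [0, 49/9]]
first-kind symbols [ij,l] = (1/2)(d_i g_jl + d_j g_il - d_l g_ij): [ss,s] = E_s/2 = 0, [ss,t] = F_s - E_t/2 = 0, [st,s] = E_t/2 = 0, [st,t] = G_s/2 = 0, [tt,s] = F_t - G_s/2 = 0, [tt,t] = G_t/2 = 0
Gamma^s_ij = (G*[ij,s] - F*[ij,t])/(EG - F^2), Gamma^t_ij = (E*[ij,t] - F*[ij,s])/(EG - F^2)
Gamma_sss = 0, Gamma_sst = 0, Gamma_stt = 0, Gamma_tss = 0, Gamma_tst = 0, Gamma_ttt = 0
X = (1, 1), Y = (-1/4, -23/6) at the point

Answer: (nabla_X Y)^s = -1/3, (nabla_X Y)^t = -5/3


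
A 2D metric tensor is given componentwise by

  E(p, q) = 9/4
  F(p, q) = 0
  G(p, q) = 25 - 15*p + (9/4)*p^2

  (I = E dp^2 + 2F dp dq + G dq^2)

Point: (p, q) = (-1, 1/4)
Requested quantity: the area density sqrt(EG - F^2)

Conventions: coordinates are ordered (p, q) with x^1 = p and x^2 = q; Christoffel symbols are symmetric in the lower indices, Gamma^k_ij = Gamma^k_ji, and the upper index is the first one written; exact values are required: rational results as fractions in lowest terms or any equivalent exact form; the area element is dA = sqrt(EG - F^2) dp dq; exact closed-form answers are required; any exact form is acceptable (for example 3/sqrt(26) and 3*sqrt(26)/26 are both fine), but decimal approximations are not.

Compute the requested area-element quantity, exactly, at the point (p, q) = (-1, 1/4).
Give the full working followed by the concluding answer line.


E = 9/4, F = 0, G = 169/4; EG - F^2 = 1521/16

Answer: sqrt(EG - F^2) = 39/4


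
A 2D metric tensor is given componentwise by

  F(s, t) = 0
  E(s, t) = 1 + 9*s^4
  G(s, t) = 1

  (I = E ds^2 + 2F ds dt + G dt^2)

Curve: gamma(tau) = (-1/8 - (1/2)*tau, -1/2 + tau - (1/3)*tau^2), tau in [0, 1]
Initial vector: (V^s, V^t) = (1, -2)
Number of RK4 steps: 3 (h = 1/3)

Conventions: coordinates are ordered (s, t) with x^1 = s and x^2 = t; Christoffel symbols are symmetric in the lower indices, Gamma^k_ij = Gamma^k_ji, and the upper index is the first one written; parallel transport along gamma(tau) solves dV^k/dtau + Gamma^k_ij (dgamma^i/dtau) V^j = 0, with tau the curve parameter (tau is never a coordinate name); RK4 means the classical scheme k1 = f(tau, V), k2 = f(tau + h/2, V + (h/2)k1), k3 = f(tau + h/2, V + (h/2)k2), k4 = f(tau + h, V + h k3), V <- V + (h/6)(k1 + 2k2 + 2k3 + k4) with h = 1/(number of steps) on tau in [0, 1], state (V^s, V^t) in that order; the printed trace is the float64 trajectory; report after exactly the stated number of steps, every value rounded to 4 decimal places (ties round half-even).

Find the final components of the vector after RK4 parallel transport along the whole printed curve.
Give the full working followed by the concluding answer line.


gamma'(tau) = (-1/2, 1 - (2/3)*tau); f(tau, V)^k = -Gamma^k_ij(gamma(tau)) gamma'^i(tau) V^j; h = 1/3; intermediate values shown to 6 dp
curve data and Christoffel symbols at the stage parameters:
  tau = 0.000000: gamma = (-0.125000, -0.500000), gamma' = (-0.500000, 1.000000); Gamma_sss = -0.035079, Gamma_sst = 0.000000, Gamma_stt = 0.000000, Gamma_tss = 0.000000, Gamma_tst = 0.000000, Gamma_ttt = 0.000000
  tau = 0.166667: gamma = (-0.208333, -0.342593), gamma' = (-0.500000, 0.888889); Gamma_sss = -0.160047, Gamma_sst = 0.000000, Gamma_stt = 0.000000, Gamma_tss = 0.000000, Gamma_tst = 0.000000, Gamma_ttt = 0.000000
  tau = 0.333333: gamma = (-0.291667, -0.203704), gamma' = (-0.500000, 0.777778); Gamma_sss = -0.419305, Gamma_sst = 0.000000, Gamma_stt = 0.000000, Gamma_tss = 0.000000, Gamma_tst = 0.000000, Gamma_ttt = 0.000000
  tau = 0.500000: gamma = (-0.375000, -0.083333), gamma' = (-0.500000, 0.666667); Gamma_sss = -0.805803, Gamma_sst = 0.000000, Gamma_stt = 0.000000, Gamma_tss = 0.000000, Gamma_tst = 0.000000, Gamma_ttt = 0.000000
  tau = 0.666667: gamma = (-0.458333, 0.018519), gamma' = (-0.500000, 0.555556); Gamma_sss = -1.240423, Gamma_sst = 0.000000, Gamma_stt = 0.000000, Gamma_tss = 0.000000, Gamma_tst = 0.000000, Gamma_ttt = 0.000000
  tau = 0.833333: gamma = (-0.541667, 0.101852), gamma' = (-0.500000, 0.444444); Gamma_sss = -1.611861, Gamma_sst = 0.000000, Gamma_stt = 0.000000, Gamma_tss = 0.000000, Gamma_tst = 0.000000, Gamma_ttt = 0.000000
  tau = 1.000000: gamma = (-0.625000, 0.166667), gamma' = (-0.500000, 0.333333); Gamma_sss = -1.851661, Gamma_sst = 0.000000, Gamma_stt = 0.000000, Gamma_tss = 0.000000, Gamma_tst = 0.000000, Gamma_ttt = 0.000000
step 0: V^s = 1.0000, V^t = -2.0000
step 1: k1 = (-0.017540, 0.000000), k2 = (-0.079790, 0.000000), k3 = (-0.078959, 0.000000), k4 = (-0.204134, 0.000000); V <- V + (h/6)(k1 + 2k2 + 2k3 + k4): V^s = 0.9700, V^t = -2.0000
step 2: k1 = (-0.203372, 0.000000), k2 = (-0.377177, 0.000000), k3 = (-0.365506, 0.000000), k4 = (-0.526070, 0.000000); V <- V + (h/6)(k1 + 2k2 + 2k3 + k4): V^s = 0.8470, V^t = -2.0000
step 3: k1 = (-0.525320, 0.000000), k2 = (-0.612062, 0.000000), k3 = (-0.600411, 0.000000), k4 = (-0.598887, 0.000000); V <- V + (h/6)(k1 + 2k2 + 2k3 + k4): V^s = 0.6498, V^t = -2.0000

Answer: V^s = 0.6498, V^t = -2.0000


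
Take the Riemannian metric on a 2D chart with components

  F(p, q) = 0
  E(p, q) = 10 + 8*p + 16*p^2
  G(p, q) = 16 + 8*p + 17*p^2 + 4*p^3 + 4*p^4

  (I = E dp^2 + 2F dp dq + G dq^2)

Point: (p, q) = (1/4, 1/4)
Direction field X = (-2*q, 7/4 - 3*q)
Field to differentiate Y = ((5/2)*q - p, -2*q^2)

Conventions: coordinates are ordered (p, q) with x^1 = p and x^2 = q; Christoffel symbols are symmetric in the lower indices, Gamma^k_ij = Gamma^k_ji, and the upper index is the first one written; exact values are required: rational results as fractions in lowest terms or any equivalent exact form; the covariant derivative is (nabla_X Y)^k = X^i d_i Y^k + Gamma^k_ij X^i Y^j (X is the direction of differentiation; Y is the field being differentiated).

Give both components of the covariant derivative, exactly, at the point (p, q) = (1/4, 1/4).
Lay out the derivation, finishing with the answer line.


E = 13, F = 0, G = 1225/64 at the point
E_p = 16, E_q = 0, F_p = 0, F_q = 0, G_p = 35/2, G_q = 0
EG - F^2 = 15925/64;  g^inv = (64/15925) * [[1225/64, 0], [0, 13]]
first-kind symbols [ij,l] = (1/2)(d_i g_jl + d_j g_il - d_l g_ij): [pp,p] = E_p/2 = 8, [pp,q] = F_p - E_q/2 = 0, [pq,p] = E_q/2 = 0, [pq,q] = G_p/2 = 35/4, [qq,p] = F_q - G_p/2 = -35/4, [qq,q] = G_q/2 = 0
Gamma^p_ij = (G*[ij,p] - F*[ij,q])/(EG - F^2), Gamma^q_ij = (E*[ij,q] - F*[ij,p])/(EG - F^2)
Gamma_ppp = 8/13, Gamma_ppq = 0, Gamma_pqq = -35/52, Gamma_qpp = 0, Gamma_qpq = 16/35, Gamma_qqq = 0
X = (-1/2, 1), Y = (3/8, -1/8) at the point

Answer: (nabla_X Y)^p = 95/32, (nabla_X Y)^q = -4/5


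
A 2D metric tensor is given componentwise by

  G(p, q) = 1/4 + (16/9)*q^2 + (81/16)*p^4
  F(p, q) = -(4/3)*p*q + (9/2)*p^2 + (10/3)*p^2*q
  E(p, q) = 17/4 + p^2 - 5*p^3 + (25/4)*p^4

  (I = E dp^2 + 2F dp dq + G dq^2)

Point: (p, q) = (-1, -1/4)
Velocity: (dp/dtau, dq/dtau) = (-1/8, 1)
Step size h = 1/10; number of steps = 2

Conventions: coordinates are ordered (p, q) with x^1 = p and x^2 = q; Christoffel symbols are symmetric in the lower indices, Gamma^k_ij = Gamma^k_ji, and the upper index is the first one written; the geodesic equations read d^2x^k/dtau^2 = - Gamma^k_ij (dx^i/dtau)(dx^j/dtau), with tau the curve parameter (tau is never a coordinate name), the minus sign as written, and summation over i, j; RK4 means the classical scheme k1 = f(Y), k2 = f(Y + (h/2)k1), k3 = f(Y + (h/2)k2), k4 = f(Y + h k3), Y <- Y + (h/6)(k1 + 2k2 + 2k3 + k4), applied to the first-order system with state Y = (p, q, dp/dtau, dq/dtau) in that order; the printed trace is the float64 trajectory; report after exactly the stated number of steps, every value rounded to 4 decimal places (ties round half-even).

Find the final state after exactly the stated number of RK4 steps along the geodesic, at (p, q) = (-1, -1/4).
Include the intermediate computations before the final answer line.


f(Y) = (dp/dtau, dq/dtau, -Gamma^p_ij Y'^i Y'^j, -Gamma^q_ij Y'^i Y'^j) with the Gammas evaluated at the stage position; h = 0.100000; intermediate values shown to 6 dp
step 0: p = -1.0000, q = -0.2500, dp/dtau = -0.1250, dq/dtau = 1.0000
step 1:
  k1: at (p, q) = (-1.000000, -0.250000), (dp/dtau, dq/dtau) = (-0.125000, 1.000000); Gamma_ppp = -1.155451, Gamma_ppq = 0.430603, Gamma_pqq = 1.042451, Gamma_qpp = -0.580517, Gamma_qpq = -2.131485, Gamma_qqq = -0.722633; k1 = (-0.125000, 1.000000, -0.916747, 0.198833)
  k2: at (p, q) = (-1.006250, -0.200000), (dp/dtau, dq/dtau) = (-0.170837, 1.009942); Gamma_ppp = -1.142924, Gamma_ppq = 0.469773, Gamma_pqq = 1.060428, Gamma_qpp = -0.602111, Gamma_qpq = -2.179742, Gamma_qqq = -0.759695; k2 = (-0.170837, 1.009942, -0.886156, 0.040281)
  k3: at (p, q) = (-1.008542, -0.199503), (dp/dtau, dq/dtau) = (-0.169308, 1.002014); Gamma_ppp = -1.144256, Gamma_ppq = 0.468486, Gamma_pqq = 1.059695, Gamma_qpp = -0.596023, Gamma_qpq = -2.174786, Gamma_qqq = -0.756329; k3 = (-0.169308, 1.002014, -0.872211, 0.038564)
  k4: at (p, q) = (-1.016931, -0.149799), (dp/dtau, dq/dtau) = (-0.212221, 1.003856); Gamma_ppp = -1.133074, Gamma_ppq = 0.506033, Gamma_pqq = 1.077286, Gamma_qpp = -0.609983, Gamma_qpq = -2.215769, Gamma_qqq = -0.789710; k4 = (-0.212221, 1.003856, -0.818970, -0.120809)
  Y <- Y + (h/6)(k1 + 2k2 + 2k3 + k4): p = -1.0170, q = -0.1495, dp/dtau = -0.2125, dq/dtau = 1.0039
step 2:
  k1: at (p, q) = (-1.016959, -0.149537), (dp/dtau, dq/dtau) = (-0.212541, 1.003929); Gamma_ppp = -1.133003, Gamma_ppq = 0.506246, Gamma_pqq = 1.077388, Gamma_qpp = -0.610101, Gamma_qpq = -2.216024, Gamma_qqq = -0.789915; k1 = (-0.212541, 1.003929, -0.818647, -0.121998)
  k2: at (p, q) = (-1.027586, -0.099341), (dp/dtau, dq/dtau) = (-0.253473, 0.997829); Gamma_ppp = -1.123241, Gamma_ppq = 0.542140, Gamma_pqq = 1.094495, Gamma_qpp = -0.616287, Gamma_qpq = -2.249413, Gamma_qqq = -0.819601; k2 = (-0.253473, 0.997829, -0.743341, -0.282214)
  k3: at (p, q) = (-1.029632, -0.099646), (dp/dtau, dq/dtau) = (-0.249708, 0.989818); Gamma_ppp = -1.124848, Gamma_ppq = 0.539812, Gamma_pqq = 1.093172, Gamma_qpp = -0.609924, Gamma_qpq = -2.243147, Gamma_qqq = -0.815422; k3 = (-0.249708, 0.989818, -0.734039, -0.271924)
  k4: at (p, q) = (-1.041929, -0.050555), (dp/dtau, dq/dtau) = (-0.285945, 0.976736); Gamma_ppp = -1.117004, Gamma_ppq = 0.572001, Gamma_pqq = 1.108618, Gamma_qpp = -0.608376, Gamma_qpq = -2.266881, Gamma_qqq = -0.839911; k4 = (-0.285945, 0.976736, -0.646794, -0.415217)
  Y <- Y + (h/6)(k1 + 2k2 + 2k3 + k4): p = -1.0420, q = -0.0503, dp/dtau = -0.2862, dq/dtau = 0.9765

Answer: p = -1.0420, q = -0.0503, dp/dtau = -0.2862, dq/dtau = 0.9765
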